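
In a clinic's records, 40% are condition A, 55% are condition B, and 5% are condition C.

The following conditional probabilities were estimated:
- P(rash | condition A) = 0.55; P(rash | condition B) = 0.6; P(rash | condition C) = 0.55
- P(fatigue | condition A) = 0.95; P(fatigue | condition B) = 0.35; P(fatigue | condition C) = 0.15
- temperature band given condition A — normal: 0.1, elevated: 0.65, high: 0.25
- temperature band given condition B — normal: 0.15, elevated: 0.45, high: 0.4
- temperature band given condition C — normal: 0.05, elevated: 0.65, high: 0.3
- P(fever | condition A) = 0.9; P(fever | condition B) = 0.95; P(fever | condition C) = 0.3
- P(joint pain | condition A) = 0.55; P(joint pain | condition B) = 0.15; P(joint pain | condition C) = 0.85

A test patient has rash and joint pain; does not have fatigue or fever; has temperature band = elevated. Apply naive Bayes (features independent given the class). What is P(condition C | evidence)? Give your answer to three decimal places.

condition A: 0.4 × 0.55 × (1−0.95) × 0.65 × (1−0.9) × 0.55 = 0.00039325
condition B: 0.55 × 0.6 × (1−0.35) × 0.45 × (1−0.95) × 0.15 = 0.0007239375
condition C: 0.05 × 0.55 × (1−0.15) × 0.65 × (1−0.3) × 0.85 = 0.00904028125
P(condition C | x) = 0.00904028125 / 0.01015746875 ≈ 0.890

0.890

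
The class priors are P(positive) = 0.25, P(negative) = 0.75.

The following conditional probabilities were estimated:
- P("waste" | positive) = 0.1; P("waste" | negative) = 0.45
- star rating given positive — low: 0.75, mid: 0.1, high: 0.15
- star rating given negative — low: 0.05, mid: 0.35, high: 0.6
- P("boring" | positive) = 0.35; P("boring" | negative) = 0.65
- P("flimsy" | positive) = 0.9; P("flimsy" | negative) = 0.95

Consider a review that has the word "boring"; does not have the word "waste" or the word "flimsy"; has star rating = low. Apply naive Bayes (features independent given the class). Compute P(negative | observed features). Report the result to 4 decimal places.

0.1019

positive: 0.25 × (1−0.1) × 0.75 × 0.35 × (1−0.9) = 0.00590625
negative: 0.75 × (1−0.45) × 0.05 × 0.65 × (1−0.95) = 0.0006703125
P(negative | x) = 0.0006703125 / 0.0065765625 ≈ 0.1019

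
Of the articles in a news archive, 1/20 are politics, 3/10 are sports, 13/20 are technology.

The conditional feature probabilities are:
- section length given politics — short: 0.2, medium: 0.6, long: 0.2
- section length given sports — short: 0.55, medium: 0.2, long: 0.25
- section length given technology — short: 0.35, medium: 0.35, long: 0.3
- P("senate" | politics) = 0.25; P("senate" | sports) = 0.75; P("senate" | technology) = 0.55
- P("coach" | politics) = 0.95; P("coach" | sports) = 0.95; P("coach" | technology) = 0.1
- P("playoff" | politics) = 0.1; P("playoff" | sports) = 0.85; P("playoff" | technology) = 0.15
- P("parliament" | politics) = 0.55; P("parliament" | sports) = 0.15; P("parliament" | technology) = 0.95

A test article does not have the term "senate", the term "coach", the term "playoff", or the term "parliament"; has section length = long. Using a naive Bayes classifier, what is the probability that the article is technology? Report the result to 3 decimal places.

politics: 0.05 × 0.2 × (1−0.25) × (1−0.95) × (1−0.1) × (1−0.55) = 0.000151875
sports: 0.3 × 0.25 × (1−0.75) × (1−0.95) × (1−0.85) × (1−0.15) = 0.00011953125
technology: 0.65 × 0.3 × (1−0.55) × (1−0.1) × (1−0.15) × (1−0.95) = 0.0033564375
P(technology | x) = 0.0033564375 / 0.00362784375 ≈ 0.925

0.925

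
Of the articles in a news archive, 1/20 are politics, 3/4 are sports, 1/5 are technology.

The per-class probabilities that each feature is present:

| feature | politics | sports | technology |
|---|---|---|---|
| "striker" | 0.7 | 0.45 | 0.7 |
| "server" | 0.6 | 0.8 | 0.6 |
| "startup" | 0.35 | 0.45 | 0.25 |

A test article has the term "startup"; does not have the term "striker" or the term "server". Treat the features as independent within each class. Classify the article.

sports

politics: 0.05 × (1−0.7) × (1−0.6) × 0.35 = 0.0021
sports: 0.75 × (1−0.45) × (1−0.8) × 0.45 = 0.037125
technology: 0.2 × (1−0.7) × (1−0.6) × 0.25 = 0.006
Highest score → sports.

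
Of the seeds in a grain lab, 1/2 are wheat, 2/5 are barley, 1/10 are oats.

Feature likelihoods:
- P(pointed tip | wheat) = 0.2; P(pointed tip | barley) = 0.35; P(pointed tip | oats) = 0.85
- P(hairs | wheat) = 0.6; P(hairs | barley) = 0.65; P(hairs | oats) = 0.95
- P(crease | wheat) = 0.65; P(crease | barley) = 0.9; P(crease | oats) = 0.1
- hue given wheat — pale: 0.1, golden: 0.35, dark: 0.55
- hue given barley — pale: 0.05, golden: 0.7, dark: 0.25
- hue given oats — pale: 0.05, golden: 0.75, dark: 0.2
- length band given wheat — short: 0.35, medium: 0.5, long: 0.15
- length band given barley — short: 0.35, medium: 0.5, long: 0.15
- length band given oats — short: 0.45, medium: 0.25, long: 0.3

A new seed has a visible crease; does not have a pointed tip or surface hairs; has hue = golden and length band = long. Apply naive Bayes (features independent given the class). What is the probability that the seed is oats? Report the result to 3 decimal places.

0.001

wheat: 0.5 × (1−0.2) × (1−0.6) × 0.65 × 0.35 × 0.15 = 0.00546
barley: 0.4 × (1−0.35) × (1−0.65) × 0.9 × 0.7 × 0.15 = 0.0085995
oats: 0.1 × (1−0.85) × (1−0.95) × 0.1 × 0.75 × 0.3 = 0.000016875
P(oats | x) = 0.000016875 / 0.014076375 ≈ 0.001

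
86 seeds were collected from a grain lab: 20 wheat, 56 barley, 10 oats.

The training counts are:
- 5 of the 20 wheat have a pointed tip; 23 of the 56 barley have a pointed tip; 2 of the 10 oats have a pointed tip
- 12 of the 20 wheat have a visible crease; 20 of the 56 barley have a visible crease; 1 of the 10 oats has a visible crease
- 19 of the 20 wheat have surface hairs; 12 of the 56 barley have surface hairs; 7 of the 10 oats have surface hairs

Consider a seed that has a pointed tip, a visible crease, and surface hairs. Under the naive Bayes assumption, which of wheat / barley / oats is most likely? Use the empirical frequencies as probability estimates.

wheat: (20/86) × (5/20) × (12/20) × (19/20) ≈ 0.0331395
barley: (56/86) × (23/56) × (20/56) × (12/56) ≈ 0.0204675
oats: (10/86) × (2/10) × (1/10) × (7/10) ≈ 0.00162791
Highest score → wheat.

wheat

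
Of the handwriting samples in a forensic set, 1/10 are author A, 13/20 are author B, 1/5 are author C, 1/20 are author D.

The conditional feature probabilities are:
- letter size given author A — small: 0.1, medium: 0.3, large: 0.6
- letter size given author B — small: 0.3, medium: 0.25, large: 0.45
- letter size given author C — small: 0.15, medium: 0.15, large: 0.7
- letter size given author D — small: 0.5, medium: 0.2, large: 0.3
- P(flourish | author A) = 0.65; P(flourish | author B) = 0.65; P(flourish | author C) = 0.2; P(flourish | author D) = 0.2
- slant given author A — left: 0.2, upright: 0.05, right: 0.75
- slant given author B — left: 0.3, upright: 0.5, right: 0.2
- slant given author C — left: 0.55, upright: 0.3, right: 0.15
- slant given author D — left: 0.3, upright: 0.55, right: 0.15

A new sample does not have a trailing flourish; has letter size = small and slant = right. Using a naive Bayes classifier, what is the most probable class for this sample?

author B

author A: 0.1 × 0.1 × (1−0.65) × 0.75 = 0.002625
author B: 0.65 × 0.3 × (1−0.65) × 0.2 = 0.01365
author C: 0.2 × 0.15 × (1−0.2) × 0.15 = 0.0036
author D: 0.05 × 0.5 × (1−0.2) × 0.15 = 0.003
Highest score → author B.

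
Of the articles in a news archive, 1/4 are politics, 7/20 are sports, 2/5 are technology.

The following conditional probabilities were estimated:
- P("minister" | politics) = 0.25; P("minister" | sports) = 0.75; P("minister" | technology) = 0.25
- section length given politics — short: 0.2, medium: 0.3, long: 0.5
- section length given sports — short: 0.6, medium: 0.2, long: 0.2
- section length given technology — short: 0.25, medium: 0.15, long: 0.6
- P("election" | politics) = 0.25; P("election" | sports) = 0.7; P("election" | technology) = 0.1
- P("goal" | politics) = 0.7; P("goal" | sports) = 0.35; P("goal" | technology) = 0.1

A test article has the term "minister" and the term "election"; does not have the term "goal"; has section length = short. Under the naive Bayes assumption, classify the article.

politics: 0.25 × 0.25 × 0.2 × 0.25 × (1−0.7) = 0.0009375
sports: 0.35 × 0.75 × 0.6 × 0.7 × (1−0.35) = 0.0716625
technology: 0.4 × 0.25 × 0.25 × 0.1 × (1−0.1) = 0.00225
Highest score → sports.

sports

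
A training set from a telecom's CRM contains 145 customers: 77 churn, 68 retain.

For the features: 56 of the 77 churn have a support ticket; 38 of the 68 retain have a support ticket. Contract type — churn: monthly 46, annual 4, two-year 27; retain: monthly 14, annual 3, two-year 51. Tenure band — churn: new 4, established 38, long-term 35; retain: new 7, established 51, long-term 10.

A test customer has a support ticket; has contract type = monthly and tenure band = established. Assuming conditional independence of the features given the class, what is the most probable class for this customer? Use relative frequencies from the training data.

churn

churn: (77/145) × (56/77) × (46/77) × (38/77) ≈ 0.113862
retain: (68/145) × (38/68) × (14/68) × (51/68) ≈ 0.0404665
Highest score → churn.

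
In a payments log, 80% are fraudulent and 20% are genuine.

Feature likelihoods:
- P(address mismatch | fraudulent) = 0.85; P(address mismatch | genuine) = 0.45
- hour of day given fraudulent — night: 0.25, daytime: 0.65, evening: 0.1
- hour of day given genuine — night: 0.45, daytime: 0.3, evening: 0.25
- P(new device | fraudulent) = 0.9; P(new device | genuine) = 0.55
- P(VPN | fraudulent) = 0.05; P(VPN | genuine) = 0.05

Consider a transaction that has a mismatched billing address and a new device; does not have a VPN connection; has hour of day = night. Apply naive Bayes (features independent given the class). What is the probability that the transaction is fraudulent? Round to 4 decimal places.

0.8729

fraudulent: 0.8 × 0.85 × 0.25 × 0.9 × (1−0.05) = 0.14535
genuine: 0.2 × 0.45 × 0.45 × 0.55 × (1−0.05) = 0.02116125
P(fraudulent | x) = 0.14535 / 0.16651125 ≈ 0.8729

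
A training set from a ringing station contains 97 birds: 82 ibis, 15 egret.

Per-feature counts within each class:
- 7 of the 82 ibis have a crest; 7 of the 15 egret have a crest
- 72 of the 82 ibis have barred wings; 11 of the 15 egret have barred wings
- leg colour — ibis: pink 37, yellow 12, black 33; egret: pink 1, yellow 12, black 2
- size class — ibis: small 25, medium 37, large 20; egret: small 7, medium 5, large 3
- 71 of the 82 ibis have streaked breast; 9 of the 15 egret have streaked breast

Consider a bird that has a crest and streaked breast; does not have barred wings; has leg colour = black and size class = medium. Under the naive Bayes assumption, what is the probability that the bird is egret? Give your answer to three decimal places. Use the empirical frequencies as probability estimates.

0.271

ibis: (82/97) × (7/82) × (10/82) × (33/82) × (37/82) × (71/82) ≈ 0.00138371
egret: (15/97) × (7/15) × (4/15) × (2/15) × (5/15) × (9/15) ≈ 0.000513173
P(egret | x) = 0.000513173 / 0.001896883 ≈ 0.271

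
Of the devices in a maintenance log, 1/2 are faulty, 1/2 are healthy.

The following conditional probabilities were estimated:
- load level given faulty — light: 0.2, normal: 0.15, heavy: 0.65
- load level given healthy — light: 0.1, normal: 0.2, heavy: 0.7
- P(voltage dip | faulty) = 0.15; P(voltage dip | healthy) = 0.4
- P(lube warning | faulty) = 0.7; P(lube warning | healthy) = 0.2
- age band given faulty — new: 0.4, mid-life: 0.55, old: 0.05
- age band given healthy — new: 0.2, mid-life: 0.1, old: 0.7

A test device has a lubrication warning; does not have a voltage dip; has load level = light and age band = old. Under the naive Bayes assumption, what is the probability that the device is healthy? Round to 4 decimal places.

0.5854

faulty: 0.5 × 0.2 × (1−0.15) × 0.7 × 0.05 = 0.002975
healthy: 0.5 × 0.1 × (1−0.4) × 0.2 × 0.7 = 0.0042
P(healthy | x) = 0.0042 / 0.007175 ≈ 0.5854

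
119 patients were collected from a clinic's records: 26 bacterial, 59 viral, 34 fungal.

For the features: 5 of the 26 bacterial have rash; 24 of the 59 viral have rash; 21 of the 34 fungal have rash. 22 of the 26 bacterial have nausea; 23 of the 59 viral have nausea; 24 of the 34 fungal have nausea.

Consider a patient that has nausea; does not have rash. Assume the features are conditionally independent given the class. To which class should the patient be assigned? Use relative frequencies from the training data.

bacterial: (26/119) × (21/26) × (22/26) ≈ 0.149321
viral: (59/119) × (35/59) × (23/59) ≈ 0.114656
fungal: (34/119) × (13/34) × (24/34) ≈ 0.0771132
Highest score → bacterial.

bacterial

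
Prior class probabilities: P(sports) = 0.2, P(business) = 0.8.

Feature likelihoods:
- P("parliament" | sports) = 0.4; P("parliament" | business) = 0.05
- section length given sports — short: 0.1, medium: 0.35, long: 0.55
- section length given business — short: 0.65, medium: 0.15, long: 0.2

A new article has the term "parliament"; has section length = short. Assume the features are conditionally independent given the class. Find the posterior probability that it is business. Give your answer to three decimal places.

sports: 0.2 × 0.4 × 0.1 = 0.008
business: 0.8 × 0.05 × 0.65 = 0.026
P(business | x) = 0.026 / 0.034 ≈ 0.765

0.765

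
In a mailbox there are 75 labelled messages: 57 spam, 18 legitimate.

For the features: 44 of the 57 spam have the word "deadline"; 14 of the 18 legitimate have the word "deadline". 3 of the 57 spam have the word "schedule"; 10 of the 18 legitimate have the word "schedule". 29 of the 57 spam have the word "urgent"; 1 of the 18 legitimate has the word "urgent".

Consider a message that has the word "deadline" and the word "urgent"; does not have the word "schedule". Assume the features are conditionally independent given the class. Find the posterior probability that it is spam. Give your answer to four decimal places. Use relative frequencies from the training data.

spam: (57/75) × (44/57) × (54/57) × (29/57) ≈ 0.28277
legitimate: (18/75) × (14/18) × (8/18) × (1/18) ≈ 0.00460905
P(spam | x) = 0.28277 / 0.28737905 ≈ 0.9840

0.9840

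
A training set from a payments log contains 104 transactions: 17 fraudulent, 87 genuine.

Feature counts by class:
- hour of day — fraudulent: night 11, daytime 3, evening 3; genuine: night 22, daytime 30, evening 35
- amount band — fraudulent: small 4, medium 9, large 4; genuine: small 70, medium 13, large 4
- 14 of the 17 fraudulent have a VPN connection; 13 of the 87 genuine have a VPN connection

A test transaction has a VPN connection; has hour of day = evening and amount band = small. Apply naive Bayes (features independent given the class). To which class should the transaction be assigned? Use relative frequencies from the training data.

genuine

fraudulent: (17/104) × (3/17) × (4/17) × (14/17) ≈ 0.00558957
genuine: (87/104) × (35/87) × (70/87) × (13/87) ≈ 0.0404611
Highest score → genuine.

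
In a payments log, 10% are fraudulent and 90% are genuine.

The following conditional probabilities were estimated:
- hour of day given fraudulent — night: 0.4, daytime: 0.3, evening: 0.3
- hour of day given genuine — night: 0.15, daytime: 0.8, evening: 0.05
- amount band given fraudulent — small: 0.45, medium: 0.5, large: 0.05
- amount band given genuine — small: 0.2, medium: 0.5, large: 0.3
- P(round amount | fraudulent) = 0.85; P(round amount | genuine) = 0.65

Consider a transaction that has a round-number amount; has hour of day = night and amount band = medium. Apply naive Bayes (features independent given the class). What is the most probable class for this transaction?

fraudulent: 0.1 × 0.4 × 0.5 × 0.85 = 0.017
genuine: 0.9 × 0.15 × 0.5 × 0.65 = 0.043875
Highest score → genuine.

genuine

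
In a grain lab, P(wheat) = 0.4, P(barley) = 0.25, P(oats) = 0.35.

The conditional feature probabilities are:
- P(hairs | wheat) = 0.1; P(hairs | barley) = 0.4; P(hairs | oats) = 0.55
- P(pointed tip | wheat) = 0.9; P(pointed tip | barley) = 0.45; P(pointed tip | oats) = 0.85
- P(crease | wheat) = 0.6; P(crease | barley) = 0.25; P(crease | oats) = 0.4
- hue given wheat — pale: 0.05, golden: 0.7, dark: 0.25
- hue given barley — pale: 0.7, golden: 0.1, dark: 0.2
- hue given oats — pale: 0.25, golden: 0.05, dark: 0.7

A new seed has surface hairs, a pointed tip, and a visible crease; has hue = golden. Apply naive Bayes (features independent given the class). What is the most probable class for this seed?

wheat: 0.4 × 0.1 × 0.9 × 0.6 × 0.7 = 0.01512
barley: 0.25 × 0.4 × 0.45 × 0.25 × 0.1 = 0.001125
oats: 0.35 × 0.55 × 0.85 × 0.4 × 0.05 = 0.0032725
Highest score → wheat.

wheat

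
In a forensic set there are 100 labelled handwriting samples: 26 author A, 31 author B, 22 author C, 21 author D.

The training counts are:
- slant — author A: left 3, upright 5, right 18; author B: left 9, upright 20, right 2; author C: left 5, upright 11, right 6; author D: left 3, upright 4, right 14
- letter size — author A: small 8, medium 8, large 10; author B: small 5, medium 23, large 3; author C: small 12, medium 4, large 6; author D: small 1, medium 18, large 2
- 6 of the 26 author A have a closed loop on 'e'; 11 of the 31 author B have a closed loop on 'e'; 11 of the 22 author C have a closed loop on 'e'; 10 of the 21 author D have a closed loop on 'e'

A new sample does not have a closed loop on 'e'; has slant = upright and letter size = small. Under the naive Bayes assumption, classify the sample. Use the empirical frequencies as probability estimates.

author A: (26/100) × (5/26) × (8/26) × (20/26) ≈ 0.0118343
author B: (31/100) × (20/31) × (5/31) × (20/31) ≈ 0.0208117
author C: (22/100) × (11/22) × (12/22) × (11/22) = 0.03
author D: (21/100) × (4/21) × (1/21) × (11/21) ≈ 0.000997732
Highest score → author C.

author C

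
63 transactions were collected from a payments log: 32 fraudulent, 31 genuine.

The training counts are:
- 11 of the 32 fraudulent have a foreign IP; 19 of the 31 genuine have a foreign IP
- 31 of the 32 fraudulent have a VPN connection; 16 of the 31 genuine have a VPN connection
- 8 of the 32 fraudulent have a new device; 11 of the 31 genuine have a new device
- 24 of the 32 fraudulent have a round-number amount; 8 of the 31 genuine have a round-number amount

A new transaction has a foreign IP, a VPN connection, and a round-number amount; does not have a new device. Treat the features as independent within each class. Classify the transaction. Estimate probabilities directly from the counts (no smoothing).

fraudulent

fraudulent: (32/63) × (11/32) × (31/32) × (24/32) × (24/32) ≈ 0.0951451
genuine: (31/63) × (19/31) × (16/31) × (20/31) × (8/31) ≈ 0.025916
Highest score → fraudulent.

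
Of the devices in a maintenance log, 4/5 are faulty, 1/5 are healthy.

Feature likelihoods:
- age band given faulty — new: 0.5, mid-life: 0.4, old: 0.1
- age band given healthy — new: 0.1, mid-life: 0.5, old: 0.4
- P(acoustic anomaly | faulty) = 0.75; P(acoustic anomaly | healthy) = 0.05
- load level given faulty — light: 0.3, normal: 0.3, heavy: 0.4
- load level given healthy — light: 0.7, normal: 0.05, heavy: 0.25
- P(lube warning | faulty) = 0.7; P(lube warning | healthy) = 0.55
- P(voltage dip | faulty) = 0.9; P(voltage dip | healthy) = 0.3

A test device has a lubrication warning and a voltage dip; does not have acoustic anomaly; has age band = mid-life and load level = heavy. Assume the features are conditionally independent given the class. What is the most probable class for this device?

faulty: 0.8 × 0.4 × (1−0.75) × 0.4 × 0.7 × 0.9 = 0.02016
healthy: 0.2 × 0.5 × (1−0.05) × 0.25 × 0.55 × 0.3 = 0.00391875
Highest score → faulty.

faulty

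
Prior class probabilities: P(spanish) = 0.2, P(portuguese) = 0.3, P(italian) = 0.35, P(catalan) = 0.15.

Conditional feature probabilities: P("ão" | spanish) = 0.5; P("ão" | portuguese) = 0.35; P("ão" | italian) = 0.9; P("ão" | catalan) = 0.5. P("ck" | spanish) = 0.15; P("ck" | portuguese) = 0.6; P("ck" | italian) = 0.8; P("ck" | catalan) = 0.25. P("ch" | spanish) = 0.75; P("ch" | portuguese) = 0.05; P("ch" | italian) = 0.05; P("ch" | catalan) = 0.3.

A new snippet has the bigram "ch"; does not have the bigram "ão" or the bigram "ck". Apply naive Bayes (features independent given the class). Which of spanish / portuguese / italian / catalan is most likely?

spanish: 0.2 × (1−0.5) × (1−0.15) × 0.75 = 0.06375
portuguese: 0.3 × (1−0.35) × (1−0.6) × 0.05 = 0.0039
italian: 0.35 × (1−0.9) × (1−0.8) × 0.05 = 0.00035
catalan: 0.15 × (1−0.5) × (1−0.25) × 0.3 = 0.016875
Highest score → spanish.

spanish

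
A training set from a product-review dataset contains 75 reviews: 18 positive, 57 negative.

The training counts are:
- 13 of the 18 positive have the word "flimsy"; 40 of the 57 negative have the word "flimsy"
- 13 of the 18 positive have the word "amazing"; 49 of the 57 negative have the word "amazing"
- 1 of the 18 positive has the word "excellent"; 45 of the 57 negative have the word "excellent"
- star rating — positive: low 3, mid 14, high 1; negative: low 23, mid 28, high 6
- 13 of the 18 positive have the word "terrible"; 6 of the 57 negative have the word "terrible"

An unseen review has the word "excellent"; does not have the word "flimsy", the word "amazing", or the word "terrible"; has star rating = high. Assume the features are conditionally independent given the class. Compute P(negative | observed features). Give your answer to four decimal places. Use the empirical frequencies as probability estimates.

positive: (18/75) × (5/18) × (5/18) × (1/18) × (1/18) × (5/18) ≈ 0.0000158766
negative: (57/75) × (17/57) × (8/57) × (45/57) × (6/57) × (51/57) ≈ 0.00236544
P(negative | x) = 0.00236544 / 0.0023813166 ≈ 0.9933

0.9933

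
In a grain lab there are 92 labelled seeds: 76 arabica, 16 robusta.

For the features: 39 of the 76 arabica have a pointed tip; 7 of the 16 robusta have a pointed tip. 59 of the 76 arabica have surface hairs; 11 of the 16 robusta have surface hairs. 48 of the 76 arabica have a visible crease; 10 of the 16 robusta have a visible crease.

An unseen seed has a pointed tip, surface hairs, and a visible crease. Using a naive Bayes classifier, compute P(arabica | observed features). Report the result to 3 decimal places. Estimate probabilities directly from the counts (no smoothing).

arabica: (76/92) × (39/76) × (59/76) × (48/76) ≈ 0.207847
robusta: (16/92) × (7/16) × (11/16) × (10/16) ≈ 0.0326936
P(arabica | x) = 0.207847 / 0.2405406 ≈ 0.864

0.864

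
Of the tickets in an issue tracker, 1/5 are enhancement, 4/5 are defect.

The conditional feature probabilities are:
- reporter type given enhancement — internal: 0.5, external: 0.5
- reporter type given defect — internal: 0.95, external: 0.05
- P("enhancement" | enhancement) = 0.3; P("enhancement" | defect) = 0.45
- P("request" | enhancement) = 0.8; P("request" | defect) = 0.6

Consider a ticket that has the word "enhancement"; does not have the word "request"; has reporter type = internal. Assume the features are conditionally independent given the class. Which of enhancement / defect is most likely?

defect

enhancement: 0.2 × 0.5 × 0.3 × (1−0.8) = 0.006
defect: 0.8 × 0.95 × 0.45 × (1−0.6) = 0.1368
Highest score → defect.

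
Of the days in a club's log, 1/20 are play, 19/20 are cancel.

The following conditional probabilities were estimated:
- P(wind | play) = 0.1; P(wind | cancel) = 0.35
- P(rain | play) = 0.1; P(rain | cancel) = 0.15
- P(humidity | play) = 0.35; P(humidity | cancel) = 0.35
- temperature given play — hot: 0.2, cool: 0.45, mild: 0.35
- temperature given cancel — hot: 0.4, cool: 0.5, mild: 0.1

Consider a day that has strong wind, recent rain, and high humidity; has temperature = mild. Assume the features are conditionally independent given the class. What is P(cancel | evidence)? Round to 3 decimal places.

0.966

play: 0.05 × 0.1 × 0.1 × 0.35 × 0.35 = 0.00006125
cancel: 0.95 × 0.35 × 0.15 × 0.35 × 0.1 = 0.001745625
P(cancel | x) = 0.001745625 / 0.001806875 ≈ 0.966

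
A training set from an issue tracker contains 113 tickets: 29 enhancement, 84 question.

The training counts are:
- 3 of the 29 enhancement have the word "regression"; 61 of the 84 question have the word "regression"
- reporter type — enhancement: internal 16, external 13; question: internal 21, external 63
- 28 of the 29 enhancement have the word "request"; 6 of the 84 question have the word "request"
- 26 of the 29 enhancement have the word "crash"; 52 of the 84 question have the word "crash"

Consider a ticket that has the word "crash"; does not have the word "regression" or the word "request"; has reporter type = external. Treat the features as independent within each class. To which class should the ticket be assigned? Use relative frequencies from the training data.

question

enhancement: (29/113) × (26/29) × (13/29) × (1/29) × (26/29) ≈ 0.00318873
question: (84/113) × (23/84) × (63/84) × (78/84) × (52/84) ≈ 0.0877506
Highest score → question.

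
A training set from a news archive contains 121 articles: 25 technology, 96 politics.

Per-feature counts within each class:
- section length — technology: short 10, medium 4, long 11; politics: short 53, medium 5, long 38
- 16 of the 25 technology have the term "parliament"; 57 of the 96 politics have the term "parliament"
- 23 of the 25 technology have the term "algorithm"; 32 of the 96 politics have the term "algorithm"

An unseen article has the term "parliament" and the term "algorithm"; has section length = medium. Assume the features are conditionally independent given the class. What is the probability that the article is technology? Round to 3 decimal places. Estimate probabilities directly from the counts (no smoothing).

0.704

technology: (25/121) × (4/25) × (16/25) × (23/25) ≈ 0.0194645
politics: (96/121) × (5/96) × (57/96) × (32/96) ≈ 0.00817837
P(technology | x) = 0.0194645 / 0.02764287 ≈ 0.704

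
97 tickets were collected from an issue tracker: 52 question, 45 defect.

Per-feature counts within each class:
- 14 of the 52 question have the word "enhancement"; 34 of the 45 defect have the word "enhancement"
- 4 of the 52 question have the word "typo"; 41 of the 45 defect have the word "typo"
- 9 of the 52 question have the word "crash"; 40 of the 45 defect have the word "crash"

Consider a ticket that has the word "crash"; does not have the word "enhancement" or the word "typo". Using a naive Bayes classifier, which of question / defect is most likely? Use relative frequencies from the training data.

question: (52/97) × (38/52) × (48/52) × (9/52) ≈ 0.0625877
defect: (45/97) × (11/45) × (4/45) × (40/45) ≈ 0.00896016
Highest score → question.

question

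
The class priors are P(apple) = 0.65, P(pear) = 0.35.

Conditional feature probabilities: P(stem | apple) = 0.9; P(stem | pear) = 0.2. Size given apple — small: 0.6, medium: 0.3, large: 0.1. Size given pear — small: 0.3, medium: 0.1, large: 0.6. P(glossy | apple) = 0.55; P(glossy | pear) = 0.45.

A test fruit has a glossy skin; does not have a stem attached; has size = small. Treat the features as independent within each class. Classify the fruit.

pear

apple: 0.65 × (1−0.9) × 0.6 × 0.55 = 0.02145
pear: 0.35 × (1−0.2) × 0.3 × 0.45 = 0.0378
Highest score → pear.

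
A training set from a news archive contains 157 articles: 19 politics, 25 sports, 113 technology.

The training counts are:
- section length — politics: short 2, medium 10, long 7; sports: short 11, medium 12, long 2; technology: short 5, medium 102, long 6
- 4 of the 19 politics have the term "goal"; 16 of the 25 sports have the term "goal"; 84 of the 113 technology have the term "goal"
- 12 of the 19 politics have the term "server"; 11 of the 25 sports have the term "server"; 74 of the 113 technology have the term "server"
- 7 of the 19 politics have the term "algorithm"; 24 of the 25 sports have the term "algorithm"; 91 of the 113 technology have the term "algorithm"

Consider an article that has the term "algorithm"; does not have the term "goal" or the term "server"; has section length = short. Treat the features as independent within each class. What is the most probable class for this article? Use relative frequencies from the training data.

politics: (19/157) × (2/19) × (15/19) × (7/19) × (7/19) ≈ 0.00136508
sports: (25/157) × (11/25) × (9/25) × (14/25) × (24/25) ≈ 0.0135598
technology: (113/157) × (5/113) × (29/113) × (39/113) × (91/113) ≈ 0.00227164
Highest score → sports.

sports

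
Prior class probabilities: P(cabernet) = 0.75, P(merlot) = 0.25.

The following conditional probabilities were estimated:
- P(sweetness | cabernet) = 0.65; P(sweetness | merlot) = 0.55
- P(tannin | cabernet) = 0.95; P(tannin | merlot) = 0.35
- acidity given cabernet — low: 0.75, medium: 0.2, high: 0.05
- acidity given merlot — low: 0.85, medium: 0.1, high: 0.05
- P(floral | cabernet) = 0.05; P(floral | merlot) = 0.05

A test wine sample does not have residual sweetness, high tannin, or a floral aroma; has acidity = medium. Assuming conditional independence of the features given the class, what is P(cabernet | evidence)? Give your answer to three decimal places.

cabernet: 0.75 × (1−0.65) × (1−0.95) × 0.2 × (1−0.05) = 0.00249375
merlot: 0.25 × (1−0.55) × (1−0.35) × 0.1 × (1−0.05) = 0.006946875
P(cabernet | x) = 0.00249375 / 0.009440625 ≈ 0.264

0.264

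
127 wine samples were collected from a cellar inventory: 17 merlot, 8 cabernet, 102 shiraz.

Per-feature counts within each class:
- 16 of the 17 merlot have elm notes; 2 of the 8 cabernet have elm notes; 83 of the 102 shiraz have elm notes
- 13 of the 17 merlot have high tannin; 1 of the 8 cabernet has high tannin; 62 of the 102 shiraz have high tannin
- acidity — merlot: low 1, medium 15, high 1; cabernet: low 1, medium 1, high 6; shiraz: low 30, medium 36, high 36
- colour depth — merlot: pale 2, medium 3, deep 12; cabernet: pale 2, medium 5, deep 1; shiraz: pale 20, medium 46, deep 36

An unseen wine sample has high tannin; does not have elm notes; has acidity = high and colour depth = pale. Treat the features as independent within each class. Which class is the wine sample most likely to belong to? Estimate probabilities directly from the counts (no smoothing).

merlot: (17/127) × (1/17) × (13/17) × (1/17) × (2/17) ≈ 0.0000416699
cabernet: (8/127) × (6/8) × (1/8) × (6/8) × (2/8) ≈ 0.00110728
shiraz: (102/127) × (19/102) × (62/102) × (36/102) × (20/102) ≈ 0.00629323
Highest score → shiraz.

shiraz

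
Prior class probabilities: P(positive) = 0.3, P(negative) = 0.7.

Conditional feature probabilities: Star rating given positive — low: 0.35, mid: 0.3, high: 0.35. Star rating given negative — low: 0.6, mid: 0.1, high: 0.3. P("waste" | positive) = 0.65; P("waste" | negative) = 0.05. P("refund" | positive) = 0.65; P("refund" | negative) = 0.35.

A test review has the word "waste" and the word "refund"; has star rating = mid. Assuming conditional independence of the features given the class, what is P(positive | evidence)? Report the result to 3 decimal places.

positive: 0.3 × 0.3 × 0.65 × 0.65 = 0.038025
negative: 0.7 × 0.1 × 0.05 × 0.35 = 0.001225
P(positive | x) = 0.038025 / 0.03925 ≈ 0.969

0.969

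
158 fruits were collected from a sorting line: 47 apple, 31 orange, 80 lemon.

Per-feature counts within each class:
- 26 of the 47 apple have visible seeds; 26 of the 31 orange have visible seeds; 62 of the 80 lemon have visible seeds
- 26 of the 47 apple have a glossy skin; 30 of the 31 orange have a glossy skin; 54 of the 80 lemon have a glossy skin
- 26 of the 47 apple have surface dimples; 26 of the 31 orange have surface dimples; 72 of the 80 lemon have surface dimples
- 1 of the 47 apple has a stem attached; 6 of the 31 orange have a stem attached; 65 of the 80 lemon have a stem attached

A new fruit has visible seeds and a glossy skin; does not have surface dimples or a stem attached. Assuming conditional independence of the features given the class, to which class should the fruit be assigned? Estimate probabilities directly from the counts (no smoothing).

apple: (47/158) × (26/47) × (26/47) × (21/47) × (46/47) ≈ 0.0398083
orange: (31/158) × (26/31) × (30/31) × (5/31) × (25/31) ≈ 0.0207139
lemon: (80/158) × (62/80) × (54/80) × (8/80) × (15/80) ≈ 0.00496638
Highest score → apple.

apple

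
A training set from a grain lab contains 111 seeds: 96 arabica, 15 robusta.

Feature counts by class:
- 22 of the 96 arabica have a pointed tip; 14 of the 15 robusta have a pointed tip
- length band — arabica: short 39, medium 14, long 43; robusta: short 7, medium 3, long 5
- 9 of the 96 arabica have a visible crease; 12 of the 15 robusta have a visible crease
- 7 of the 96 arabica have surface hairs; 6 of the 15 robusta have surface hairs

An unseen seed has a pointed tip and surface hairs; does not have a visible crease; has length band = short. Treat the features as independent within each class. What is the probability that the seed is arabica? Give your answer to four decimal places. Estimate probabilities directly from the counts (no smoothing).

arabica: (96/111) × (22/96) × (39/96) × (87/96) × (7/96) ≈ 0.00532069
robusta: (15/111) × (14/15) × (7/15) × (3/15) × (6/15) ≈ 0.00470871
P(arabica | x) = 0.00532069 / 0.0100294 ≈ 0.5305

0.5305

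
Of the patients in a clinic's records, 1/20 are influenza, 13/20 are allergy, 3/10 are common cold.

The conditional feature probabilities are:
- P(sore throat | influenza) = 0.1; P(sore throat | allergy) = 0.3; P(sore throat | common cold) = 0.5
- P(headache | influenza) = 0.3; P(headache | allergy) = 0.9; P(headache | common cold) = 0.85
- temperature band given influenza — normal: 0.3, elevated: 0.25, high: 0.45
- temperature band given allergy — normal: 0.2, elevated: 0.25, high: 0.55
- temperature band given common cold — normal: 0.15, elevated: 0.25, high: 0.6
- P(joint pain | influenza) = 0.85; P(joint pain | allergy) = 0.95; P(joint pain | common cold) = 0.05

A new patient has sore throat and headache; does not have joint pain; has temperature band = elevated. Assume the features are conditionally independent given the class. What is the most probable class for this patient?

influenza: 0.05 × 0.1 × 0.3 × 0.25 × (1−0.85) = 0.00005625
allergy: 0.65 × 0.3 × 0.9 × 0.25 × (1−0.95) = 0.00219375
common cold: 0.3 × 0.5 × 0.85 × 0.25 × (1−0.05) = 0.03028125
Highest score → common cold.

common cold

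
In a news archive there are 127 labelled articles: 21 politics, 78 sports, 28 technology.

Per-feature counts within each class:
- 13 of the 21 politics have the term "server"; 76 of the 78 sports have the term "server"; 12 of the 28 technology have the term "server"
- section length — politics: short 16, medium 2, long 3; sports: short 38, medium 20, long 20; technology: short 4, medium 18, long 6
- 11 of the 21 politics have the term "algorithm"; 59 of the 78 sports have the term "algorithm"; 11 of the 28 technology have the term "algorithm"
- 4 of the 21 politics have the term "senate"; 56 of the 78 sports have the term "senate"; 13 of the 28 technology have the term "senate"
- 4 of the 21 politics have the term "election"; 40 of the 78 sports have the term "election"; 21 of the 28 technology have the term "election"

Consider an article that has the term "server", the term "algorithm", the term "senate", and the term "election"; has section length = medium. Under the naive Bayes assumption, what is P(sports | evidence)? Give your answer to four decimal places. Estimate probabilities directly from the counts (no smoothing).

0.8342

politics: (21/127) × (13/21) × (2/21) × (11/21) × (4/21) × (4/21) ≈ 0.00018527
sports: (78/127) × (76/78) × (20/78) × (59/78) × (56/78) × (40/78) ≈ 0.0427328
technology: (28/127) × (12/28) × (18/28) × (11/28) × (13/28) × (21/28) ≈ 0.00830947
P(sports | x) = 0.0427328 / 0.05122754 ≈ 0.8342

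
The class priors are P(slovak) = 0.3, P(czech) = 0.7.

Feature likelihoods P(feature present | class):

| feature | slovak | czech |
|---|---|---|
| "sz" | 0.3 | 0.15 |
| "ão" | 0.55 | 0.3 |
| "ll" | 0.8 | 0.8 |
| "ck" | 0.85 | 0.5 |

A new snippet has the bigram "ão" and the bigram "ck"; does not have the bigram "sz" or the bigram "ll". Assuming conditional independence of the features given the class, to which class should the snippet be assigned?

slovak

slovak: 0.3 × (1−0.3) × 0.55 × (1−0.8) × 0.85 = 0.019635
czech: 0.7 × (1−0.15) × 0.3 × (1−0.8) × 0.5 = 0.01785
Highest score → slovak.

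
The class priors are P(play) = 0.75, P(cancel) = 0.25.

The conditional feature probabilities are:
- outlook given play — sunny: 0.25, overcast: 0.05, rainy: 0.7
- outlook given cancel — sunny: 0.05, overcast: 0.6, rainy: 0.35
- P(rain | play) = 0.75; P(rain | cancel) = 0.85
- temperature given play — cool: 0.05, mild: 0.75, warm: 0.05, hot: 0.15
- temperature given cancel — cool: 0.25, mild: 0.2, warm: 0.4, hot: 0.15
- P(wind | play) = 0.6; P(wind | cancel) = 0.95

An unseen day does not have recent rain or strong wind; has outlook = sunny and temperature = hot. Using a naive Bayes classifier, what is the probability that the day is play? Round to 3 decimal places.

play: 0.75 × 0.25 × (1−0.75) × 0.15 × (1−0.6) = 0.0028125
cancel: 0.25 × 0.05 × (1−0.85) × 0.15 × (1−0.95) = 0.0000140625
P(play | x) = 0.0028125 / 0.0028265625 ≈ 0.995

0.995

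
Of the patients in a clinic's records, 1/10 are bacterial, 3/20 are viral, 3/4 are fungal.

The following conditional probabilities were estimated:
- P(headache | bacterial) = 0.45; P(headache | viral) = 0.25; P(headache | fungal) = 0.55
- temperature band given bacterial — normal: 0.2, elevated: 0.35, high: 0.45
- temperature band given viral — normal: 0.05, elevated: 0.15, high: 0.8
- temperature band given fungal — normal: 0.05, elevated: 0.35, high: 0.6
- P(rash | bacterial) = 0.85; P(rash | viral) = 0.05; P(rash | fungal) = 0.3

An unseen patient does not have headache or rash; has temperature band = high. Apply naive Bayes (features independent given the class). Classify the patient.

fungal

bacterial: 0.1 × (1−0.45) × 0.45 × (1−0.85) = 0.0037125
viral: 0.15 × (1−0.25) × 0.8 × (1−0.05) = 0.0855
fungal: 0.75 × (1−0.55) × 0.6 × (1−0.3) = 0.14175
Highest score → fungal.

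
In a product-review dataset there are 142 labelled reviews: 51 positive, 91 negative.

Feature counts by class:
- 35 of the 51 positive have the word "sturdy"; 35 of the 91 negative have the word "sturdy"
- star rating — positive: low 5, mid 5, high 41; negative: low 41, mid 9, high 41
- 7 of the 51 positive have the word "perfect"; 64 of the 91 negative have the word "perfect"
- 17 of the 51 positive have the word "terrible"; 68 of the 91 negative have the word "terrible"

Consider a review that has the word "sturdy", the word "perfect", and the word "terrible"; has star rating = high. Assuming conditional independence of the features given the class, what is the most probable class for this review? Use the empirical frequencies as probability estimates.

positive: (51/142) × (35/51) × (41/51) × (7/51) × (17/51) ≈ 0.00906567
negative: (91/142) × (35/91) × (41/91) × (64/91) × (68/91) ≈ 0.0583617
Highest score → negative.

negative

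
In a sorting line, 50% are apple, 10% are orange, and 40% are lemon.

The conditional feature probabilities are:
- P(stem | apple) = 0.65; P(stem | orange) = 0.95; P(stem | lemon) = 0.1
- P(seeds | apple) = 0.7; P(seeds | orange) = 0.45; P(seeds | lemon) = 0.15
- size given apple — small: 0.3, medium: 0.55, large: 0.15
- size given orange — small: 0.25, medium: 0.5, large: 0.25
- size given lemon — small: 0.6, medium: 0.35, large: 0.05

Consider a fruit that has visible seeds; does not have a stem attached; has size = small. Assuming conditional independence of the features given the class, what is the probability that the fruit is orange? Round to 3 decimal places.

0.008

apple: 0.5 × (1−0.65) × 0.7 × 0.3 = 0.03675
orange: 0.1 × (1−0.95) × 0.45 × 0.25 = 0.0005625
lemon: 0.4 × (1−0.1) × 0.15 × 0.6 = 0.0324
P(orange | x) = 0.0005625 / 0.0697125 ≈ 0.008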